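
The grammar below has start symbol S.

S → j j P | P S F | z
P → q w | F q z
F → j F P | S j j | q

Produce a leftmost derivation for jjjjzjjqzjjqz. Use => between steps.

S => jjP => jjFqz => jjSjjqz => jjjjPjjqz => jjjjFqzjjqz => jjjjSjjqzjjqz => jjjjzjjqzjjqz

S => jjP   [S → j j P]
jjP => jjFqz   [P → F q z]
jjFqz => jjSjjqz   [F → S j j]
jjSjjqz => jjjjPjjqz   [S → j j P]
jjjjPjjqz => jjjjFqzjjqz   [P → F q z]
jjjjFqzjjqz => jjjjSjjqzjjqz   [F → S j j]
jjjjSjjqzjjqz => jjjjzjjqzjjqz   [S → z]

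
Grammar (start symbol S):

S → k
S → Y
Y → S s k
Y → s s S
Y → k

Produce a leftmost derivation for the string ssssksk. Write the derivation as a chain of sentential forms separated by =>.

S=>Y=>ssS=>ssY=>ssSsk=>ssYsk=>ssssSsk=>ssssYsk=>ssssksk

S => Y   [S → Y]
Y => ssS   [Y → s s S]
ssS => ssY   [S → Y]
ssY => ssSsk   [Y → S s k]
ssSsk => ssYsk   [S → Y]
ssYsk => ssssSsk   [Y → s s S]
ssssSsk => ssssYsk   [S → Y]
ssssYsk => ssssksk   [Y → k]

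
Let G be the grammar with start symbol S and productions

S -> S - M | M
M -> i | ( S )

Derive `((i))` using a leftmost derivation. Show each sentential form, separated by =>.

S => M   [S -> M]
M => (S)   [M -> ( S )]
(S) => (M)   [S -> M]
(M) => ((S))   [M -> ( S )]
((S)) => ((M))   [S -> M]
((M)) => ((i))   [M -> i]

S => M => (S) => (M) => ((S)) => ((M)) => ((i))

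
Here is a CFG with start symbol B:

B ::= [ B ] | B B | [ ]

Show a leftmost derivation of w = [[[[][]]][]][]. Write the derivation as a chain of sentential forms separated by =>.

B => BB => [B]B => [BB]B => [[B]B]B => [[[B]]B]B => [[[BB]]B]B => [[[[]B]]B]B => [[[[][]]]B]B => [[[[][]]][]]B => [[[[][]]][]][]

B => BB   [B ::= B B]
BB => [B]B   [B ::= [ B ]]
[B]B => [BB]B   [B ::= B B]
[BB]B => [[B]B]B   [B ::= [ B ]]
[[B]B]B => [[[B]]B]B   [B ::= [ B ]]
[[[B]]B]B => [[[BB]]B]B   [B ::= B B]
[[[BB]]B]B => [[[[]B]]B]B   [B ::= [ ]]
[[[[]B]]B]B => [[[[][]]]B]B   [B ::= [ ]]
[[[[][]]]B]B => [[[[][]]][]]B   [B ::= [ ]]
[[[[][]]][]]B => [[[[][]]][]][]   [B ::= [ ]]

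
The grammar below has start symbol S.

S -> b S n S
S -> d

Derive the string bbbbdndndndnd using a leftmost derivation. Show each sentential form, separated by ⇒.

S ⇒ bSnS ⇒ bbSnSnS ⇒ bbbSnSnSnS ⇒ bbbbSnSnSnSnS ⇒ bbbbdnSnSnSnS ⇒ bbbbdndnSnSnS ⇒ bbbbdndndnSnS ⇒ bbbbdndndndnS ⇒ bbbbdndndndnd

S ⇒ bSnS   [S -> b S n S]
bSnS ⇒ bbSnSnS   [S -> b S n S]
bbSnSnS ⇒ bbbSnSnSnS   [S -> b S n S]
bbbSnSnSnS ⇒ bbbbSnSnSnSnS   [S -> b S n S]
bbbbSnSnSnSnS ⇒ bbbbdnSnSnSnS   [S -> d]
bbbbdnSnSnSnS ⇒ bbbbdndnSnSnS   [S -> d]
bbbbdndnSnSnS ⇒ bbbbdndndnSnS   [S -> d]
bbbbdndndnSnS ⇒ bbbbdndndndnS   [S -> d]
bbbbdndndndnS ⇒ bbbbdndndndnd   [S -> d]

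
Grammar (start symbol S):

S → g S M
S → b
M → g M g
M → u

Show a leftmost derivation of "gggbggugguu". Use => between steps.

S=>gSM=>ggSMM=>gggSMMM=>gggbMMM=>gggbgMgMM=>gggbggMggMM=>gggbgguggMM=>gggbggugguM=>gggbggugguu

S => gSM   [S → g S M]
gSM => ggSMM   [S → g S M]
ggSMM => gggSMMM   [S → g S M]
gggSMMM => gggbMMM   [S → b]
gggbMMM => gggbgMgMM   [M → g M g]
gggbgMgMM => gggbggMggMM   [M → g M g]
gggbggMggMM => gggbgguggMM   [M → u]
gggbgguggMM => gggbggugguM   [M → u]
gggbggugguM => gggbggugguu   [M → u]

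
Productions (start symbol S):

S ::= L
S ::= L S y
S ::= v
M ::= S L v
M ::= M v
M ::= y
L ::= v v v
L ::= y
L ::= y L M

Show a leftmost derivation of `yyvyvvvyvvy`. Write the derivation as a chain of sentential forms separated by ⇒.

S ⇒ LSy ⇒ yLMSy ⇒ yyMSy ⇒ yySLvSy ⇒ yyvLvSy ⇒ yyvyLMvSy ⇒ yyvyvvvMvSy ⇒ yyvyvvvyvSy ⇒ yyvyvvvyvvy

S ⇒ LSy   [S ::= L S y]
LSy ⇒ yLMSy   [L ::= y L M]
yLMSy ⇒ yyMSy   [L ::= y]
yyMSy ⇒ yySLvSy   [M ::= S L v]
yySLvSy ⇒ yyvLvSy   [S ::= v]
yyvLvSy ⇒ yyvyLMvSy   [L ::= y L M]
yyvyLMvSy ⇒ yyvyvvvMvSy   [L ::= v v v]
yyvyvvvMvSy ⇒ yyvyvvvyvSy   [M ::= y]
yyvyvvvyvSy ⇒ yyvyvvvyvvy   [S ::= v]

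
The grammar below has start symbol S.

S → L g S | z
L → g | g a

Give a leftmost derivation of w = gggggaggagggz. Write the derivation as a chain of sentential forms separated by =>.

S => LgS   [S → L g S]
LgS => ggS   [L → g]
ggS => ggLgS   [S → L g S]
ggLgS => ggggS   [L → g]
ggggS => ggggLgS   [S → L g S]
ggggLgS => gggggagS   [L → g a]
gggggagS => gggggagLgS   [S → L g S]
gggggagLgS => gggggaggagS   [L → g a]
gggggaggagS => gggggaggagLgS   [S → L g S]
gggggaggagLgS => gggggaggagggS   [L → g]
gggggaggagggS => gggggaggagggz   [S → z]

S=>LgS=>ggS=>ggLgS=>ggggS=>ggggLgS=>gggggagS=>gggggagLgS=>gggggaggagS=>gggggaggagLgS=>gggggaggagggS=>gggggaggagggz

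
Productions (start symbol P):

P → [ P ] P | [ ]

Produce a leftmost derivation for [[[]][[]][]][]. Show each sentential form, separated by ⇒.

P ⇒ [P]P ⇒ [[P]P]P ⇒ [[[]]P]P ⇒ [[[]][P]P]P ⇒ [[[]][[]]P]P ⇒ [[[]][[]][]]P ⇒ [[[]][[]][]][]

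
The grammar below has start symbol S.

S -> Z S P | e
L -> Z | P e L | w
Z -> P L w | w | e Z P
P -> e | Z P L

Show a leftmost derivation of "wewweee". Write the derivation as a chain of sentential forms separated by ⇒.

S ⇒ ZSP   [S -> Z S P]
ZSP ⇒ wSP   [Z -> w]
wSP ⇒ wZSPP   [S -> Z S P]
wZSPP ⇒ wPLwSPP   [Z -> P L w]
wPLwSPP ⇒ weLwSPP   [P -> e]
weLwSPP ⇒ wewwSPP   [L -> w]
wewwSPP ⇒ wewwePP   [S -> e]
wewwePP ⇒ wewweeP   [P -> e]
wewweeP ⇒ wewweee   [P -> e]

S⇒ZSP⇒wSP⇒wZSPP⇒wPLwSPP⇒weLwSPP⇒wewwSPP⇒wewwePP⇒wewweeP⇒wewweee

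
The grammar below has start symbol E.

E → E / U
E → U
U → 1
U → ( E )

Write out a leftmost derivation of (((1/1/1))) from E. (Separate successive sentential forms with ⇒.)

E ⇒ U ⇒ (E) ⇒ (U) ⇒ ((E)) ⇒ ((U)) ⇒ (((E))) ⇒ (((E/U))) ⇒ (((E/U/U))) ⇒ (((U/U/U))) ⇒ (((1/U/U))) ⇒ (((1/1/U))) ⇒ (((1/1/1)))

E ⇒ U   [E → U]
U ⇒ (E)   [U → ( E )]
(E) ⇒ (U)   [E → U]
(U) ⇒ ((E))   [U → ( E )]
((E)) ⇒ ((U))   [E → U]
((U)) ⇒ (((E)))   [U → ( E )]
(((E))) ⇒ (((E/U)))   [E → E / U]
(((E/U))) ⇒ (((E/U/U)))   [E → E / U]
(((E/U/U))) ⇒ (((U/U/U)))   [E → U]
(((U/U/U))) ⇒ (((1/U/U)))   [U → 1]
(((1/U/U))) ⇒ (((1/1/U)))   [U → 1]
(((1/1/U))) ⇒ (((1/1/1)))   [U → 1]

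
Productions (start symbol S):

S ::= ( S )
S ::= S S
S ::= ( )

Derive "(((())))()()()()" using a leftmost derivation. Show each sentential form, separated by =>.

S => SS   [S ::= S S]
SS => SSS   [S ::= S S]
SSS => SSSS   [S ::= S S]
SSSS => SSSSS   [S ::= S S]
SSSSS => (S)SSSS   [S ::= ( S )]
(S)SSSS => ((S))SSSS   [S ::= ( S )]
((S))SSSS => (((S)))SSSS   [S ::= ( S )]
(((S)))SSSS => (((())))SSSS   [S ::= ( )]
(((())))SSSS => (((())))()SSS   [S ::= ( )]
(((())))()SSS => (((())))()()SS   [S ::= ( )]
(((())))()()SS => (((())))()()()S   [S ::= ( )]
(((())))()()()S => (((())))()()()()   [S ::= ( )]

S=>SS=>SSS=>SSSS=>SSSSS=>(S)SSSS=>((S))SSSS=>(((S)))SSSS=>(((())))SSSS=>(((())))()SSS=>(((())))()()SS=>(((())))()()()S=>(((())))()()()()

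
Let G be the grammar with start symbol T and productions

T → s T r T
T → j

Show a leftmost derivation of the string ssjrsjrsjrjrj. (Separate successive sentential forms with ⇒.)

T ⇒ sTrT ⇒ ssTrTrT ⇒ ssjrTrT ⇒ ssjrsTrTrT ⇒ ssjrsjrTrT ⇒ ssjrsjrsTrTrT ⇒ ssjrsjrsjrTrT ⇒ ssjrsjrsjrjrT ⇒ ssjrsjrsjrjrj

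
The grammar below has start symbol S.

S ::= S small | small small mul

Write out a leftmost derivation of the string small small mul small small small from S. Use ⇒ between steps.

S ⇒ S small ⇒ S small small ⇒ S small small small ⇒ small small mul small small small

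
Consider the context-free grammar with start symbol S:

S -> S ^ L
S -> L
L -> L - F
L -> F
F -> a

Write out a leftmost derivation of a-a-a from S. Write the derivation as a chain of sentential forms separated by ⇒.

S⇒L⇒L-F⇒L-F-F⇒F-F-F⇒a-F-F⇒a-a-F⇒a-a-a

S ⇒ L   [S -> L]
L ⇒ L-F   [L -> L - F]
L-F ⇒ L-F-F   [L -> L - F]
L-F-F ⇒ F-F-F   [L -> F]
F-F-F ⇒ a-F-F   [F -> a]
a-F-F ⇒ a-a-F   [F -> a]
a-a-F ⇒ a-a-a   [F -> a]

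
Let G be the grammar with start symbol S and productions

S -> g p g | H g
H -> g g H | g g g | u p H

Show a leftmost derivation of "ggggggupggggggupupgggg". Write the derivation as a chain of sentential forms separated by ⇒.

S ⇒ Hg   [S -> H g]
Hg ⇒ ggHg   [H -> g g H]
ggHg ⇒ ggggHg   [H -> g g H]
ggggHg ⇒ ggggggHg   [H -> g g H]
ggggggHg ⇒ ggggggupHg   [H -> u p H]
ggggggupHg ⇒ ggggggupggHg   [H -> g g H]
ggggggupggHg ⇒ ggggggupggggHg   [H -> g g H]
ggggggupggggHg ⇒ ggggggupggggggHg   [H -> g g H]
ggggggupggggggHg ⇒ ggggggupggggggupHg   [H -> u p H]
ggggggupggggggupHg ⇒ ggggggupggggggupupHg   [H -> u p H]
ggggggupggggggupupHg ⇒ ggggggupggggggupupgggg   [H -> g g g]

S⇒Hg⇒ggHg⇒ggggHg⇒ggggggHg⇒ggggggupHg⇒ggggggupggHg⇒ggggggupggggHg⇒ggggggupggggggHg⇒ggggggupggggggupHg⇒ggggggupggggggupupHg⇒ggggggupggggggupupgggg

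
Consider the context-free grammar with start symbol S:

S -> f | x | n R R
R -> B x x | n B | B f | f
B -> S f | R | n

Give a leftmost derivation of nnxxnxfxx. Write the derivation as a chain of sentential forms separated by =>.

S => nRR => nBxxR => nnxxR => nnxxnB => nnxxnR => nnxxnBxx => nnxxnSfxx => nnxxnxfxx

S => nRR   [S -> n R R]
nRR => nBxxR   [R -> B x x]
nBxxR => nnxxR   [B -> n]
nnxxR => nnxxnB   [R -> n B]
nnxxnB => nnxxnR   [B -> R]
nnxxnR => nnxxnBxx   [R -> B x x]
nnxxnBxx => nnxxnSfxx   [B -> S f]
nnxxnSfxx => nnxxnxfxx   [S -> x]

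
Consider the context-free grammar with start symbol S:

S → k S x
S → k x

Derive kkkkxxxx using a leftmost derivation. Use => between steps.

S => kSx   [S → k S x]
kSx => kkSxx   [S → k S x]
kkSxx => kkkSxxx   [S → k S x]
kkkSxxx => kkkkxxxx   [S → k x]

S => kSx => kkSxx => kkkSxxx => kkkkxxxx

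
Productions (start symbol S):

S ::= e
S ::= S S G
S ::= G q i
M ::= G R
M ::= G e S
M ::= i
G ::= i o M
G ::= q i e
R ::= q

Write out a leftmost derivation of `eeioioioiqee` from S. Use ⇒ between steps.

S ⇒ SSG ⇒ eSG ⇒ eeG ⇒ eeioM ⇒ eeioGeS ⇒ eeioioMeS ⇒ eeioioGReS ⇒ eeioioioMReS ⇒ eeioioioiReS ⇒ eeioioioiqeS ⇒ eeioioioiqee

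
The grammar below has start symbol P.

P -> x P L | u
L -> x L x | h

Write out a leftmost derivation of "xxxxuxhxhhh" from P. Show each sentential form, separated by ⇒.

P ⇒ xPL ⇒ xxPLL ⇒ xxxPLLL ⇒ xxxxPLLLL ⇒ xxxxuLLLL ⇒ xxxxuxLxLLL ⇒ xxxxuxhxLLL ⇒ xxxxuxhxhLL ⇒ xxxxuxhxhhL ⇒ xxxxuxhxhhh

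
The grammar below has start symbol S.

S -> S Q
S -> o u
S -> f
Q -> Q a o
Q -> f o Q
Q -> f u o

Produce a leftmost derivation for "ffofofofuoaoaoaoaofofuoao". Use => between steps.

S => SQ => SQQ => fQQ => fQaoQ => ffoQaoQ => ffoQaoaoQ => ffofoQaoaoQ => ffofofoQaoaoQ => ffofofoQaoaoaoQ => ffofofoQaoaoaoaoQ => ffofofofuoaoaoaoaoQ => ffofofofuoaoaoaoaoQao => ffofofofuoaoaoaoaofoQao => ffofofofuoaoaoaoaofofuoao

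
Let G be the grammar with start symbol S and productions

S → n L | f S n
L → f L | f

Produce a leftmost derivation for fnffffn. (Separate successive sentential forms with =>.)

S => fSn => fnLn => fnfLn => fnffLn => fnfffLn => fnffffn

S => fSn   [S → f S n]
fSn => fnLn   [S → n L]
fnLn => fnfLn   [L → f L]
fnfLn => fnffLn   [L → f L]
fnffLn => fnfffLn   [L → f L]
fnfffLn => fnffffn   [L → f]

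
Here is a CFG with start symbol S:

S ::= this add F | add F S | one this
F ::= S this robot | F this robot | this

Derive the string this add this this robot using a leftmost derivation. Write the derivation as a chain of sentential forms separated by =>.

S => this add F   [S ::= this add F]
this add F => this add F this robot   [F ::= F this robot]
this add F this robot => this add this this robot   [F ::= this]

S => this add F => this add F this robot => this add this this robot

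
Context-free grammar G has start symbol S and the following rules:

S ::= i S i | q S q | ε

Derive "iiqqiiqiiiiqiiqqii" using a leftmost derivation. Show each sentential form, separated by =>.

S => iSi => iiSii => iiqSqii => iiqqSqqii => iiqqiSiqqii => iiqqiiSiiqqii => iiqqiiqSqiiqqii => iiqqiiqiSiqiiqqii => iiqqiiqiiSiiqiiqqii => iiqqiiqiiiiqiiqqii

S => iSi   [S ::= i S i]
iSi => iiSii   [S ::= i S i]
iiSii => iiqSqii   [S ::= q S q]
iiqSqii => iiqqSqqii   [S ::= q S q]
iiqqSqqii => iiqqiSiqqii   [S ::= i S i]
iiqqiSiqqii => iiqqiiSiiqqii   [S ::= i S i]
iiqqiiSiiqqii => iiqqiiqSqiiqqii   [S ::= q S q]
iiqqiiqSqiiqqii => iiqqiiqiSiqiiqqii   [S ::= i S i]
iiqqiiqiSiqiiqqii => iiqqiiqiiSiiqiiqqii   [S ::= i S i]
iiqqiiqiiSiiqiiqqii => iiqqiiqiiiiqiiqqii   [S ::= ε]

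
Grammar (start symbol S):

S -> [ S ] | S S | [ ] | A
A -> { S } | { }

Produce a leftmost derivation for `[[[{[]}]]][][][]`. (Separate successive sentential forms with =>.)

S => SS   [S -> S S]
SS => SSS   [S -> S S]
SSS => SSSS   [S -> S S]
SSSS => [S]SSS   [S -> [ S ]]
[S]SSS => [[S]]SSS   [S -> [ S ]]
[[S]]SSS => [[[S]]]SSS   [S -> [ S ]]
[[[S]]]SSS => [[[A]]]SSS   [S -> A]
[[[A]]]SSS => [[[{S}]]]SSS   [A -> { S }]
[[[{S}]]]SSS => [[[{[]}]]]SSS   [S -> [ ]]
[[[{[]}]]]SSS => [[[{[]}]]][]SS   [S -> [ ]]
[[[{[]}]]][]SS => [[[{[]}]]][][]S   [S -> [ ]]
[[[{[]}]]][][]S => [[[{[]}]]][][][]   [S -> [ ]]

S=>SS=>SSS=>SSSS=>[S]SSS=>[[S]]SSS=>[[[S]]]SSS=>[[[A]]]SSS=>[[[{S}]]]SSS=>[[[{[]}]]]SSS=>[[[{[]}]]][]SS=>[[[{[]}]]][][]S=>[[[{[]}]]][][][]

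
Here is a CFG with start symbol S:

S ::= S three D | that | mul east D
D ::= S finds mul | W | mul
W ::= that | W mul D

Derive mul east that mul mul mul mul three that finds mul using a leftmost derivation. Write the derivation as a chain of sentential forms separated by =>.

S => S three D   [S ::= S three D]
S three D => mul east D three D   [S ::= mul east D]
mul east D three D => mul east W three D   [D ::= W]
mul east W three D => mul east W mul D three D   [W ::= W mul D]
mul east W mul D three D => mul east W mul D mul D three D   [W ::= W mul D]
mul east W mul D mul D three D => mul east that mul D mul D three D   [W ::= that]
mul east that mul D mul D three D => mul east that mul mul mul D three D   [D ::= mul]
mul east that mul mul mul D three D => mul east that mul mul mul mul three D   [D ::= mul]
mul east that mul mul mul mul three D => mul east that mul mul mul mul three S finds mul   [D ::= S finds mul]
mul east that mul mul mul mul three S finds mul => mul east that mul mul mul mul three that finds mul   [S ::= that]

S => S three D => mul east D three D => mul east W three D => mul east W mul D three D => mul east W mul D mul D three D => mul east that mul D mul D three D => mul east that mul mul mul D three D => mul east that mul mul mul mul three D => mul east that mul mul mul mul three S finds mul => mul east that mul mul mul mul three that finds mul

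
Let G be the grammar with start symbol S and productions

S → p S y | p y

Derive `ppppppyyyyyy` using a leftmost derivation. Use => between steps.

S => pSy => ppSyy => pppSyyy => ppppSyyyy => pppppSyyyyy => ppppppyyyyyy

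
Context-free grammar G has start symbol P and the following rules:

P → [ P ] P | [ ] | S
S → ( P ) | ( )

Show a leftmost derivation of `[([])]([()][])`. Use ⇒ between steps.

P ⇒ [P]P ⇒ [S]P ⇒ [(P)]P ⇒ [([])]P ⇒ [([])]S ⇒ [([])](P) ⇒ [([])]([P]P) ⇒ [([])]([S]P) ⇒ [([])]([()]P) ⇒ [([])]([()][])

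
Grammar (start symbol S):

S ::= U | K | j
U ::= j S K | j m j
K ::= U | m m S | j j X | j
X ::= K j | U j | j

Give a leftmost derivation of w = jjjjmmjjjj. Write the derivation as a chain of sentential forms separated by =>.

S=>U=>jSK=>jKK=>jjjXK=>jjjUjK=>jjjjSKjK=>jjjjKKjK=>jjjjmmSKjK=>jjjjmmKKjK=>jjjjmmjKjK=>jjjjmmjjjK=>jjjjmmjjjj

S => U   [S ::= U]
U => jSK   [U ::= j S K]
jSK => jKK   [S ::= K]
jKK => jjjXK   [K ::= j j X]
jjjXK => jjjUjK   [X ::= U j]
jjjUjK => jjjjSKjK   [U ::= j S K]
jjjjSKjK => jjjjKKjK   [S ::= K]
jjjjKKjK => jjjjmmSKjK   [K ::= m m S]
jjjjmmSKjK => jjjjmmKKjK   [S ::= K]
jjjjmmKKjK => jjjjmmjKjK   [K ::= j]
jjjjmmjKjK => jjjjmmjjjK   [K ::= j]
jjjjmmjjjK => jjjjmmjjjj   [K ::= j]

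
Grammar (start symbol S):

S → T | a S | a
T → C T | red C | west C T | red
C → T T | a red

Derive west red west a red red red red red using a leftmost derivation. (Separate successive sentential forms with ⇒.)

S ⇒ T ⇒ west C T ⇒ west T T T ⇒ west C T T T ⇒ west T T T T T ⇒ west red T T T T ⇒ west red west C T T T T ⇒ west red west a red T T T T ⇒ west red west a red red T T T ⇒ west red west a red red red T T ⇒ west red west a red red red red T ⇒ west red west a red red red red red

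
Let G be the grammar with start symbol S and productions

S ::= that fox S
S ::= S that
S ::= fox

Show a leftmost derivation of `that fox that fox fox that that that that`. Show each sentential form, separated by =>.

S => that fox S => that fox S that => that fox that fox S that => that fox that fox S that that => that fox that fox S that that that => that fox that fox S that that that that => that fox that fox fox that that that that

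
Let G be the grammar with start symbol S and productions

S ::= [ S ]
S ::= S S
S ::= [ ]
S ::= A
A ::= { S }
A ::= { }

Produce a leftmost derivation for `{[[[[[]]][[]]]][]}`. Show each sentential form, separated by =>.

S=>A=>{S}=>{SS}=>{[S]S}=>{[[S]]S}=>{[[SS]]S}=>{[[[S]S]]S}=>{[[[[S]]S]]S}=>{[[[[[]]]S]]S}=>{[[[[[]]][S]]]S}=>{[[[[[]]][[]]]]S}=>{[[[[[]]][[]]]][]}

S => A   [S ::= A]
A => {S}   [A ::= { S }]
{S} => {SS}   [S ::= S S]
{SS} => {[S]S}   [S ::= [ S ]]
{[S]S} => {[[S]]S}   [S ::= [ S ]]
{[[S]]S} => {[[SS]]S}   [S ::= S S]
{[[SS]]S} => {[[[S]S]]S}   [S ::= [ S ]]
{[[[S]S]]S} => {[[[[S]]S]]S}   [S ::= [ S ]]
{[[[[S]]S]]S} => {[[[[[]]]S]]S}   [S ::= [ ]]
{[[[[[]]]S]]S} => {[[[[[]]][S]]]S}   [S ::= [ S ]]
{[[[[[]]][S]]]S} => {[[[[[]]][[]]]]S}   [S ::= [ ]]
{[[[[[]]][[]]]]S} => {[[[[[]]][[]]]][]}   [S ::= [ ]]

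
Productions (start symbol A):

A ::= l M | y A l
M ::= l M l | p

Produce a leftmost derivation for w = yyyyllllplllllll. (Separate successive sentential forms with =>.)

A => yAl   [A ::= y A l]
yAl => yyAll   [A ::= y A l]
yyAll => yyyAlll   [A ::= y A l]
yyyAlll => yyyyAllll   [A ::= y A l]
yyyyAllll => yyyylMllll   [A ::= l M]
yyyylMllll => yyyyllMlllll   [M ::= l M l]
yyyyllMlllll => yyyylllMllllll   [M ::= l M l]
yyyylllMllllll => yyyyllllMlllllll   [M ::= l M l]
yyyyllllMlllllll => yyyyllllplllllll   [M ::= p]

A => yAl => yyAll => yyyAlll => yyyyAllll => yyyylMllll => yyyyllMlllll => yyyylllMllllll => yyyyllllMlllllll => yyyyllllplllllll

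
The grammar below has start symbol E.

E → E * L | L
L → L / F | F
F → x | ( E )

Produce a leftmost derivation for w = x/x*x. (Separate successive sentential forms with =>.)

E => E*L => L*L => L/F*L => F/F*L => x/F*L => x/x*L => x/x*F => x/x*x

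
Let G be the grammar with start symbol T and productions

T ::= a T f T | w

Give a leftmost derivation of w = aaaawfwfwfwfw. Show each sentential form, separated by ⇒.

T ⇒ aTfT   [T ::= a T f T]
aTfT ⇒ aaTfTfT   [T ::= a T f T]
aaTfTfT ⇒ aaaTfTfTfT   [T ::= a T f T]
aaaTfTfTfT ⇒ aaaaTfTfTfTfT   [T ::= a T f T]
aaaaTfTfTfTfT ⇒ aaaawfTfTfTfT   [T ::= w]
aaaawfTfTfTfT ⇒ aaaawfwfTfTfT   [T ::= w]
aaaawfwfTfTfT ⇒ aaaawfwfwfTfT   [T ::= w]
aaaawfwfwfTfT ⇒ aaaawfwfwfwfT   [T ::= w]
aaaawfwfwfwfT ⇒ aaaawfwfwfwfw   [T ::= w]

T ⇒ aTfT ⇒ aaTfTfT ⇒ aaaTfTfTfT ⇒ aaaaTfTfTfTfT ⇒ aaaawfTfTfTfT ⇒ aaaawfwfTfTfT ⇒ aaaawfwfwfTfT ⇒ aaaawfwfwfwfT ⇒ aaaawfwfwfwfw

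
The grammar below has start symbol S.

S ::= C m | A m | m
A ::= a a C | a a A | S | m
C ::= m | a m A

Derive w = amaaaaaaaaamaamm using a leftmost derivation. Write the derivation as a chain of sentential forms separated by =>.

S => Cm => amAm => amaaAm => amaaaaAm => amaaaaaaAm => amaaaaaaaaCm => amaaaaaaaaamAm => amaaaaaaaaamaaCm => amaaaaaaaaamaamm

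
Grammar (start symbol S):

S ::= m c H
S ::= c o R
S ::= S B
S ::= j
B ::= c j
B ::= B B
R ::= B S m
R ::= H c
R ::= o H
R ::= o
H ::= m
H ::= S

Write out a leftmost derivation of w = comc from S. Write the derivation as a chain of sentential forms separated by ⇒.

S ⇒ coR   [S ::= c o R]
coR ⇒ coHc   [R ::= H c]
coHc ⇒ comc   [H ::= m]

S ⇒ coR ⇒ coHc ⇒ comc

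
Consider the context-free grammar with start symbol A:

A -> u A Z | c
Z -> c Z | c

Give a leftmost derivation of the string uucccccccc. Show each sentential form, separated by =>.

A => uAZ => uuAZZ => uucZZ => uuccZZ => uucccZZ => uuccccZZ => uucccccZZ => uuccccccZ => uucccccccZ => uucccccccc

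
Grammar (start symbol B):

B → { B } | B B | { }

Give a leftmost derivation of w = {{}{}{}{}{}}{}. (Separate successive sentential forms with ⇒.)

B ⇒ BB ⇒ {B}B ⇒ {BB}B ⇒ {{}B}B ⇒ {{}BB}B ⇒ {{}BBB}B ⇒ {{}BBBB}B ⇒ {{}{}BBB}B ⇒ {{}{}{}BB}B ⇒ {{}{}{}{}B}B ⇒ {{}{}{}{}{}}B ⇒ {{}{}{}{}{}}{}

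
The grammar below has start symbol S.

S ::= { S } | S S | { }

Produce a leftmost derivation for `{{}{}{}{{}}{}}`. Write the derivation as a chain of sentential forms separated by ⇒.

S ⇒ {S}   [S ::= { S }]
{S} ⇒ {SS}   [S ::= S S]
{SS} ⇒ {SSS}   [S ::= S S]
{SSS} ⇒ {{}SS}   [S ::= { }]
{{}SS} ⇒ {{}{}S}   [S ::= { }]
{{}{}S} ⇒ {{}{}SS}   [S ::= S S]
{{}{}SS} ⇒ {{}{}SSS}   [S ::= S S]
{{}{}SSS} ⇒ {{}{}{}SS}   [S ::= { }]
{{}{}{}SS} ⇒ {{}{}{}{S}S}   [S ::= { S }]
{{}{}{}{S}S} ⇒ {{}{}{}{{}}S}   [S ::= { }]
{{}{}{}{{}}S} ⇒ {{}{}{}{{}}{}}   [S ::= { }]

S ⇒ {S} ⇒ {SS} ⇒ {SSS} ⇒ {{}SS} ⇒ {{}{}S} ⇒ {{}{}SS} ⇒ {{}{}SSS} ⇒ {{}{}{}SS} ⇒ {{}{}{}{S}S} ⇒ {{}{}{}{{}}S} ⇒ {{}{}{}{{}}{}}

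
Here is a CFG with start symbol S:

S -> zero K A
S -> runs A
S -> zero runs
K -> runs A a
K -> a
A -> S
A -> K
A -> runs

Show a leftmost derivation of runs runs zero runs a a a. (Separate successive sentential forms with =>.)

S => runs A => runs S => runs runs A => runs runs S => runs runs zero K A => runs runs zero runs A a A => runs runs zero runs K a A => runs runs zero runs a a A => runs runs zero runs a a K => runs runs zero runs a a a

S => runs A   [S -> runs A]
runs A => runs S   [A -> S]
runs S => runs runs A   [S -> runs A]
runs runs A => runs runs S   [A -> S]
runs runs S => runs runs zero K A   [S -> zero K A]
runs runs zero K A => runs runs zero runs A a A   [K -> runs A a]
runs runs zero runs A a A => runs runs zero runs K a A   [A -> K]
runs runs zero runs K a A => runs runs zero runs a a A   [K -> a]
runs runs zero runs a a A => runs runs zero runs a a K   [A -> K]
runs runs zero runs a a K => runs runs zero runs a a a   [K -> a]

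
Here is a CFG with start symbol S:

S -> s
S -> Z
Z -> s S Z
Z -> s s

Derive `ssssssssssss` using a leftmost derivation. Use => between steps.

S => Z => sSZ => sZZ => ssSZZ => ssZZZ => sssSZZZ => ssssZZZ => ssssssZZ => ssssssssZ => sssssssssSZ => ssssssssssZ => ssssssssssss

S => Z   [S -> Z]
Z => sSZ   [Z -> s S Z]
sSZ => sZZ   [S -> Z]
sZZ => ssSZZ   [Z -> s S Z]
ssSZZ => ssZZZ   [S -> Z]
ssZZZ => sssSZZZ   [Z -> s S Z]
sssSZZZ => ssssZZZ   [S -> s]
ssssZZZ => ssssssZZ   [Z -> s s]
ssssssZZ => ssssssssZ   [Z -> s s]
ssssssssZ => sssssssssSZ   [Z -> s S Z]
sssssssssSZ => ssssssssssZ   [S -> s]
ssssssssssZ => ssssssssssss   [Z -> s s]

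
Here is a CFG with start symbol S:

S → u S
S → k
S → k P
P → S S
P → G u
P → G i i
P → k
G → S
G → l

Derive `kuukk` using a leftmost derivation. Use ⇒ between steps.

S ⇒ kP ⇒ kSS ⇒ kuSS ⇒ kuuSS ⇒ kuukS ⇒ kuukk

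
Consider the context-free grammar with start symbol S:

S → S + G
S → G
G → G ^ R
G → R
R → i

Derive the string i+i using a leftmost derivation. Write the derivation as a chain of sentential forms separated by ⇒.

S ⇒ S+G ⇒ G+G ⇒ R+G ⇒ i+G ⇒ i+R ⇒ i+i

S ⇒ S+G   [S → S + G]
S+G ⇒ G+G   [S → G]
G+G ⇒ R+G   [G → R]
R+G ⇒ i+G   [R → i]
i+G ⇒ i+R   [G → R]
i+R ⇒ i+i   [R → i]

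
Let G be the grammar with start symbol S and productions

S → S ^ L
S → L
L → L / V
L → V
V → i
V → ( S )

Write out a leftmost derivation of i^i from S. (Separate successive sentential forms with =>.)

S => S^L => L^L => V^L => i^L => i^V => i^i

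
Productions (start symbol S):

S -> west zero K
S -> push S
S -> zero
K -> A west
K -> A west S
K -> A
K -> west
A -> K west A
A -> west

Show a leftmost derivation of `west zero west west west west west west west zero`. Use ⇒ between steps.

S ⇒ west zero K ⇒ west zero A west S ⇒ west zero K west A west S ⇒ west zero A west west A west S ⇒ west zero K west A west west A west S ⇒ west zero west west A west west A west S ⇒ west zero west west west west west A west S ⇒ west zero west west west west west west west S ⇒ west zero west west west west west west west zero

S ⇒ west zero K   [S -> west zero K]
west zero K ⇒ west zero A west S   [K -> A west S]
west zero A west S ⇒ west zero K west A west S   [A -> K west A]
west zero K west A west S ⇒ west zero A west west A west S   [K -> A west]
west zero A west west A west S ⇒ west zero K west A west west A west S   [A -> K west A]
west zero K west A west west A west S ⇒ west zero west west A west west A west S   [K -> west]
west zero west west A west west A west S ⇒ west zero west west west west west A west S   [A -> west]
west zero west west west west west A west S ⇒ west zero west west west west west west west S   [A -> west]
west zero west west west west west west west S ⇒ west zero west west west west west west west zero   [S -> zero]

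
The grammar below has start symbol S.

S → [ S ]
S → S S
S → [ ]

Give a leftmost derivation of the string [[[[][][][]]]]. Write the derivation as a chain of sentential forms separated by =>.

S=>[S]=>[[S]]=>[[[S]]]=>[[[SS]]]=>[[[SSS]]]=>[[[SSSS]]]=>[[[[]SSS]]]=>[[[[][]SS]]]=>[[[[][][]S]]]=>[[[[][][][]]]]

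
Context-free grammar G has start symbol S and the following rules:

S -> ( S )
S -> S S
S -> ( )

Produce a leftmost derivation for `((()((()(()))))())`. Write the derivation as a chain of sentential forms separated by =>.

S=>(S)=>(SS)=>((S)S)=>((SS)S)=>((()S)S)=>((()(S))S)=>((()((S)))S)=>((()((SS)))S)=>((()((()S)))S)=>((()((()(S))))S)=>((()((()(()))))S)=>((()((()(()))))())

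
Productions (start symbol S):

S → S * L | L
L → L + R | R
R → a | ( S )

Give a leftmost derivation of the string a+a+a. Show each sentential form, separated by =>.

S => L => L+R => L+R+R => R+R+R => a+R+R => a+a+R => a+a+a

S => L   [S → L]
L => L+R   [L → L + R]
L+R => L+R+R   [L → L + R]
L+R+R => R+R+R   [L → R]
R+R+R => a+R+R   [R → a]
a+R+R => a+a+R   [R → a]
a+a+R => a+a+a   [R → a]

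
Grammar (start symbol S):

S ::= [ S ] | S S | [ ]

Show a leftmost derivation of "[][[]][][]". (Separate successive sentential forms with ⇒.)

S ⇒ SS ⇒ []S ⇒ []SS ⇒ []SSS ⇒ [][S]SS ⇒ [][[]]SS ⇒ [][[]][]S ⇒ [][[]][][]

S ⇒ SS   [S ::= S S]
SS ⇒ []S   [S ::= [ ]]
[]S ⇒ []SS   [S ::= S S]
[]SS ⇒ []SSS   [S ::= S S]
[]SSS ⇒ [][S]SS   [S ::= [ S ]]
[][S]SS ⇒ [][[]]SS   [S ::= [ ]]
[][[]]SS ⇒ [][[]][]S   [S ::= [ ]]
[][[]][]S ⇒ [][[]][][]   [S ::= [ ]]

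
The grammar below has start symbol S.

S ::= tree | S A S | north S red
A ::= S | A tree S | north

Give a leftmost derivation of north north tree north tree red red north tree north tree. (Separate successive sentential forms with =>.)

S => S A S   [S ::= S A S]
S A S => S A S A S   [S ::= S A S]
S A S A S => north S red A S A S   [S ::= north S red]
north S red A S A S => north north S red red A S A S   [S ::= north S red]
north north S red red A S A S => north north S A S red red A S A S   [S ::= S A S]
north north S A S red red A S A S => north north tree A S red red A S A S   [S ::= tree]
north north tree A S red red A S A S => north north tree north S red red A S A S   [A ::= north]
north north tree north S red red A S A S => north north tree north tree red red A S A S   [S ::= tree]
north north tree north tree red red A S A S => north north tree north tree red red north S A S   [A ::= north]
north north tree north tree red red north S A S => north north tree north tree red red north tree A S   [S ::= tree]
north north tree north tree red red north tree A S => north north tree north tree red red north tree north S   [A ::= north]
north north tree north tree red red north tree north S => north north tree north tree red red north tree north tree   [S ::= tree]

S => S A S => S A S A S => north S red A S A S => north north S red red A S A S => north north S A S red red A S A S => north north tree A S red red A S A S => north north tree north S red red A S A S => north north tree north tree red red A S A S => north north tree north tree red red north S A S => north north tree north tree red red north tree A S => north north tree north tree red red north tree north S => north north tree north tree red red north tree north tree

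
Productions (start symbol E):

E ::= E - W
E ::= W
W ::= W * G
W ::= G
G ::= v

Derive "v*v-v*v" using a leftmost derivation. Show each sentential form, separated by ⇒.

E ⇒ E-W ⇒ W-W ⇒ W*G-W ⇒ G*G-W ⇒ v*G-W ⇒ v*v-W ⇒ v*v-W*G ⇒ v*v-G*G ⇒ v*v-v*G ⇒ v*v-v*v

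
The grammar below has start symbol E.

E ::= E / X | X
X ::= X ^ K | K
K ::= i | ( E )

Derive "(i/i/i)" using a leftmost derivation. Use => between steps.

E=>X=>K=>(E)=>(E/X)=>(E/X/X)=>(X/X/X)=>(K/X/X)=>(i/X/X)=>(i/K/X)=>(i/i/X)=>(i/i/K)=>(i/i/i)

E => X   [E ::= X]
X => K   [X ::= K]
K => (E)   [K ::= ( E )]
(E) => (E/X)   [E ::= E / X]
(E/X) => (E/X/X)   [E ::= E / X]
(E/X/X) => (X/X/X)   [E ::= X]
(X/X/X) => (K/X/X)   [X ::= K]
(K/X/X) => (i/X/X)   [K ::= i]
(i/X/X) => (i/K/X)   [X ::= K]
(i/K/X) => (i/i/X)   [K ::= i]
(i/i/X) => (i/i/K)   [X ::= K]
(i/i/K) => (i/i/i)   [K ::= i]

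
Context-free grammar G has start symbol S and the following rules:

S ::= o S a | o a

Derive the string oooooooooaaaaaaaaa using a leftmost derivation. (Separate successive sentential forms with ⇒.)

S⇒oSa⇒ooSaa⇒oooSaaa⇒ooooSaaaa⇒oooooSaaaaa⇒ooooooSaaaaaa⇒oooooooSaaaaaaa⇒ooooooooSaaaaaaaa⇒oooooooooaaaaaaaaa

S ⇒ oSa   [S ::= o S a]
oSa ⇒ ooSaa   [S ::= o S a]
ooSaa ⇒ oooSaaa   [S ::= o S a]
oooSaaa ⇒ ooooSaaaa   [S ::= o S a]
ooooSaaaa ⇒ oooooSaaaaa   [S ::= o S a]
oooooSaaaaa ⇒ ooooooSaaaaaa   [S ::= o S a]
ooooooSaaaaaa ⇒ oooooooSaaaaaaa   [S ::= o S a]
oooooooSaaaaaaa ⇒ ooooooooSaaaaaaaa   [S ::= o S a]
ooooooooSaaaaaaaa ⇒ oooooooooaaaaaaaaa   [S ::= o a]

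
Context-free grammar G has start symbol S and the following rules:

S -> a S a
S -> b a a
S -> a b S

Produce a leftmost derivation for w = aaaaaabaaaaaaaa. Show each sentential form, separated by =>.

S => aSa => aaSaa => aaaSaaa => aaaaSaaaa => aaaaaSaaaaa => aaaaaaSaaaaaa => aaaaaabaaaaaaaa

S => aSa   [S -> a S a]
aSa => aaSaa   [S -> a S a]
aaSaa => aaaSaaa   [S -> a S a]
aaaSaaa => aaaaSaaaa   [S -> a S a]
aaaaSaaaa => aaaaaSaaaaa   [S -> a S a]
aaaaaSaaaaa => aaaaaaSaaaaaa   [S -> a S a]
aaaaaaSaaaaaa => aaaaaabaaaaaaaa   [S -> b a a]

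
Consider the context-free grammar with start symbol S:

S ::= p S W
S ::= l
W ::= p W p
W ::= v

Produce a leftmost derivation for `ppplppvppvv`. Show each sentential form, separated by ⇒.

S ⇒ pSW ⇒ ppSWW ⇒ pppSWWW ⇒ ppplWWW ⇒ ppplpWpWW ⇒ ppplppWppWW ⇒ ppplppvppWW ⇒ ppplppvppvW ⇒ ppplppvppvv

S ⇒ pSW   [S ::= p S W]
pSW ⇒ ppSWW   [S ::= p S W]
ppSWW ⇒ pppSWWW   [S ::= p S W]
pppSWWW ⇒ ppplWWW   [S ::= l]
ppplWWW ⇒ ppplpWpWW   [W ::= p W p]
ppplpWpWW ⇒ ppplppWppWW   [W ::= p W p]
ppplppWppWW ⇒ ppplppvppWW   [W ::= v]
ppplppvppWW ⇒ ppplppvppvW   [W ::= v]
ppplppvppvW ⇒ ppplppvppvv   [W ::= v]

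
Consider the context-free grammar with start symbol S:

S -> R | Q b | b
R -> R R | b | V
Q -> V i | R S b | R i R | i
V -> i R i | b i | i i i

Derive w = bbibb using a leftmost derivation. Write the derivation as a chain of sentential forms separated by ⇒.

S ⇒ Qb   [S -> Q b]
Qb ⇒ RiRb   [Q -> R i R]
RiRb ⇒ RRiRb   [R -> R R]
RRiRb ⇒ bRiRb   [R -> b]
bRiRb ⇒ bbiRb   [R -> b]
bbiRb ⇒ bbibb   [R -> b]

S ⇒ Qb ⇒ RiRb ⇒ RRiRb ⇒ bRiRb ⇒ bbiRb ⇒ bbibb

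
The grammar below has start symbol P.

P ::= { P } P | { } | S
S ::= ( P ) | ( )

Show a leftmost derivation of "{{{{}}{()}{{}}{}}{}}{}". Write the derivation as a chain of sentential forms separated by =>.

P => {P}P => {{P}P}P => {{{P}P}P}P => {{{{}}P}P}P => {{{{}}{P}P}P}P => {{{{}}{S}P}P}P => {{{{}}{()}P}P}P => {{{{}}{()}{P}P}P}P => {{{{}}{()}{{}}P}P}P => {{{{}}{()}{{}}{}}P}P => {{{{}}{()}{{}}{}}{}}P => {{{{}}{()}{{}}{}}{}}{}

P => {P}P   [P ::= { P } P]
{P}P => {{P}P}P   [P ::= { P } P]
{{P}P}P => {{{P}P}P}P   [P ::= { P } P]
{{{P}P}P}P => {{{{}}P}P}P   [P ::= { }]
{{{{}}P}P}P => {{{{}}{P}P}P}P   [P ::= { P } P]
{{{{}}{P}P}P}P => {{{{}}{S}P}P}P   [P ::= S]
{{{{}}{S}P}P}P => {{{{}}{()}P}P}P   [S ::= ( )]
{{{{}}{()}P}P}P => {{{{}}{()}{P}P}P}P   [P ::= { P } P]
{{{{}}{()}{P}P}P}P => {{{{}}{()}{{}}P}P}P   [P ::= { }]
{{{{}}{()}{{}}P}P}P => {{{{}}{()}{{}}{}}P}P   [P ::= { }]
{{{{}}{()}{{}}{}}P}P => {{{{}}{()}{{}}{}}{}}P   [P ::= { }]
{{{{}}{()}{{}}{}}{}}P => {{{{}}{()}{{}}{}}{}}{}   [P ::= { }]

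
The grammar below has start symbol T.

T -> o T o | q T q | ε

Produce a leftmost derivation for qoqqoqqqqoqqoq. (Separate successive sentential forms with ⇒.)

T ⇒ qTq   [T -> q T q]
qTq ⇒ qoToq   [T -> o T o]
qoToq ⇒ qoqTqoq   [T -> q T q]
qoqTqoq ⇒ qoqqTqqoq   [T -> q T q]
qoqqTqqoq ⇒ qoqqoToqqoq   [T -> o T o]
qoqqoToqqoq ⇒ qoqqoqTqoqqoq   [T -> q T q]
qoqqoqTqoqqoq ⇒ qoqqoqqTqqoqqoq   [T -> q T q]
qoqqoqqTqqoqqoq ⇒ qoqqoqqqqoqqoq   [T -> ε]

T⇒qTq⇒qoToq⇒qoqTqoq⇒qoqqTqqoq⇒qoqqoToqqoq⇒qoqqoqTqoqqoq⇒qoqqoqqTqqoqqoq⇒qoqqoqqqqoqqoq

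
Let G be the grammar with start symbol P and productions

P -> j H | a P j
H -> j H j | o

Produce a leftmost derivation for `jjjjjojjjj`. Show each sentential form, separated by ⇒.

P⇒jH⇒jjHj⇒jjjHjj⇒jjjjHjjj⇒jjjjjHjjjj⇒jjjjjojjjj

P ⇒ jH   [P -> j H]
jH ⇒ jjHj   [H -> j H j]
jjHj ⇒ jjjHjj   [H -> j H j]
jjjHjj ⇒ jjjjHjjj   [H -> j H j]
jjjjHjjj ⇒ jjjjjHjjjj   [H -> j H j]
jjjjjHjjjj ⇒ jjjjjojjjj   [H -> o]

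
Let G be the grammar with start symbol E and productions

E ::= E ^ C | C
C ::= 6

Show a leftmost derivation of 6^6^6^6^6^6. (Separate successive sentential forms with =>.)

E => E^C => E^C^C => E^C^C^C => E^C^C^C^C => E^C^C^C^C^C => C^C^C^C^C^C => 6^C^C^C^C^C => 6^6^C^C^C^C => 6^6^6^C^C^C => 6^6^6^6^C^C => 6^6^6^6^6^C => 6^6^6^6^6^6

E => E^C   [E ::= E ^ C]
E^C => E^C^C   [E ::= E ^ C]
E^C^C => E^C^C^C   [E ::= E ^ C]
E^C^C^C => E^C^C^C^C   [E ::= E ^ C]
E^C^C^C^C => E^C^C^C^C^C   [E ::= E ^ C]
E^C^C^C^C^C => C^C^C^C^C^C   [E ::= C]
C^C^C^C^C^C => 6^C^C^C^C^C   [C ::= 6]
6^C^C^C^C^C => 6^6^C^C^C^C   [C ::= 6]
6^6^C^C^C^C => 6^6^6^C^C^C   [C ::= 6]
6^6^6^C^C^C => 6^6^6^6^C^C   [C ::= 6]
6^6^6^6^C^C => 6^6^6^6^6^C   [C ::= 6]
6^6^6^6^6^C => 6^6^6^6^6^6   [C ::= 6]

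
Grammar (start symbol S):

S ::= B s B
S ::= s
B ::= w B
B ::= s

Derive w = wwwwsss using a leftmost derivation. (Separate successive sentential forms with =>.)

S => BsB => wBsB => wwBsB => wwwBsB => wwwwBsB => wwwwssB => wwwwsss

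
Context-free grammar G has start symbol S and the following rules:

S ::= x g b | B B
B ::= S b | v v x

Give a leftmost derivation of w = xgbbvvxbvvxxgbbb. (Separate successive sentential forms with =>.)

S => BB => SbB => BBbB => SbBbB => xgbbBbB => xgbbvvxbB => xgbbvvxbSb => xgbbvvxbBBb => xgbbvvxbvvxBb => xgbbvvxbvvxSbb => xgbbvvxbvvxxgbbb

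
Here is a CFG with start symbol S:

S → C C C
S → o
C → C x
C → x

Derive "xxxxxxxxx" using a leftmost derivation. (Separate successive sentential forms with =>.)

S => CCC   [S → C C C]
CCC => CxCC   [C → C x]
CxCC => CxxCC   [C → C x]
CxxCC => xxxCC   [C → x]
xxxCC => xxxCxC   [C → C x]
xxxCxC => xxxCxxC   [C → C x]
xxxCxxC => xxxCxxxC   [C → C x]
xxxCxxxC => xxxCxxxxC   [C → C x]
xxxCxxxxC => xxxxxxxxC   [C → x]
xxxxxxxxC => xxxxxxxxx   [C → x]

S => CCC => CxCC => CxxCC => xxxCC => xxxCxC => xxxCxxC => xxxCxxxC => xxxCxxxxC => xxxxxxxxC => xxxxxxxxx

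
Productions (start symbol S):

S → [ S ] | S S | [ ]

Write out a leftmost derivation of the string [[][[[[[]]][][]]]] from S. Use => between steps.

S => [S]   [S → [ S ]]
[S] => [SS]   [S → S S]
[SS] => [[]S]   [S → [ ]]
[[]S] => [[][S]]   [S → [ S ]]
[[][S]] => [[][[S]]]   [S → [ S ]]
[[][[S]]] => [[][[SS]]]   [S → S S]
[[][[SS]]] => [[][[SSS]]]   [S → S S]
[[][[SSS]]] => [[][[[S]SS]]]   [S → [ S ]]
[[][[[S]SS]]] => [[][[[[S]]SS]]]   [S → [ S ]]
[[][[[[S]]SS]]] => [[][[[[[]]]SS]]]   [S → [ ]]
[[][[[[[]]]SS]]] => [[][[[[[]]][]S]]]   [S → [ ]]
[[][[[[[]]][]S]]] => [[][[[[[]]][][]]]]   [S → [ ]]

S => [S] => [SS] => [[]S] => [[][S]] => [[][[S]]] => [[][[SS]]] => [[][[SSS]]] => [[][[[S]SS]]] => [[][[[[S]]SS]]] => [[][[[[[]]]SS]]] => [[][[[[[]]][]S]]] => [[][[[[[]]][][]]]]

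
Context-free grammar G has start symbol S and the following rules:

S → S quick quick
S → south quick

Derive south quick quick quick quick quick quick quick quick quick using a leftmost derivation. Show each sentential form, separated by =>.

S => S quick quick   [S → S quick quick]
S quick quick => S quick quick quick quick   [S → S quick quick]
S quick quick quick quick => S quick quick quick quick quick quick   [S → S quick quick]
S quick quick quick quick quick quick => S quick quick quick quick quick quick quick quick   [S → S quick quick]
S quick quick quick quick quick quick quick quick => south quick quick quick quick quick quick quick quick quick   [S → south quick]

S => S quick quick => S quick quick quick quick => S quick quick quick quick quick quick => S quick quick quick quick quick quick quick quick => south quick quick quick quick quick quick quick quick quick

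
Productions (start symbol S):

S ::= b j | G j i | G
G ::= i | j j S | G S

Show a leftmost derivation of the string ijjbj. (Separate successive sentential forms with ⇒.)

S ⇒ G ⇒ GS ⇒ iS ⇒ iG ⇒ ijjS ⇒ ijjbj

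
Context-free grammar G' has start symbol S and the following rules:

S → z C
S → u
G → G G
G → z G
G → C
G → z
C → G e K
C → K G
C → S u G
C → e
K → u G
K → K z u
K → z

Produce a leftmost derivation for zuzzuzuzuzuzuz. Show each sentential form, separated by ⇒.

S ⇒ zC   [S → z C]
zC ⇒ zKG   [C → K G]
zKG ⇒ zKzuG   [K → K z u]
zKzuG ⇒ zKzuzuG   [K → K z u]
zKzuzuG ⇒ zKzuzuzuG   [K → K z u]
zKzuzuzuG ⇒ zKzuzuzuzuG   [K → K z u]
zKzuzuzuzuG ⇒ zKzuzuzuzuzuG   [K → K z u]
zKzuzuzuzuzuG ⇒ zuGzuzuzuzuzuG   [K → u G]
zuGzuzuzuzuzuG ⇒ zuzzuzuzuzuzuG   [G → z]
zuzzuzuzuzuzuG ⇒ zuzzuzuzuzuzuz   [G → z]

S⇒zC⇒zKG⇒zKzuG⇒zKzuzuG⇒zKzuzuzuG⇒zKzuzuzuzuG⇒zKzuzuzuzuzuG⇒zuGzuzuzuzuzuG⇒zuzzuzuzuzuzuG⇒zuzzuzuzuzuzuz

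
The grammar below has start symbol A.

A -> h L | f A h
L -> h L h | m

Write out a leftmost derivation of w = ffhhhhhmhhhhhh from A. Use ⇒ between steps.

A ⇒ fAh ⇒ ffAhh ⇒ ffhLhh ⇒ ffhhLhhh ⇒ ffhhhLhhhh ⇒ ffhhhhLhhhhh ⇒ ffhhhhhLhhhhhh ⇒ ffhhhhhmhhhhhh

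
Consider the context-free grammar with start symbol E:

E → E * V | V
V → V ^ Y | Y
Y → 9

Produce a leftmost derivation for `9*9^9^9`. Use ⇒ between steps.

E⇒E*V⇒V*V⇒Y*V⇒9*V⇒9*V^Y⇒9*V^Y^Y⇒9*Y^Y^Y⇒9*9^Y^Y⇒9*9^9^Y⇒9*9^9^9

E ⇒ E*V   [E → E * V]
E*V ⇒ V*V   [E → V]
V*V ⇒ Y*V   [V → Y]
Y*V ⇒ 9*V   [Y → 9]
9*V ⇒ 9*V^Y   [V → V ^ Y]
9*V^Y ⇒ 9*V^Y^Y   [V → V ^ Y]
9*V^Y^Y ⇒ 9*Y^Y^Y   [V → Y]
9*Y^Y^Y ⇒ 9*9^Y^Y   [Y → 9]
9*9^Y^Y ⇒ 9*9^9^Y   [Y → 9]
9*9^9^Y ⇒ 9*9^9^9   [Y → 9]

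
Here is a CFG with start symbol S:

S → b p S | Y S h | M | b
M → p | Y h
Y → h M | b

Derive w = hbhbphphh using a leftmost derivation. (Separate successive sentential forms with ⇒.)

S⇒YSh⇒hMSh⇒hYhSh⇒hbhSh⇒hbhbpSh⇒hbhbpMh⇒hbhbpYhh⇒hbhbphMhh⇒hbhbphphh

S ⇒ YSh   [S → Y S h]
YSh ⇒ hMSh   [Y → h M]
hMSh ⇒ hYhSh   [M → Y h]
hYhSh ⇒ hbhSh   [Y → b]
hbhSh ⇒ hbhbpSh   [S → b p S]
hbhbpSh ⇒ hbhbpMh   [S → M]
hbhbpMh ⇒ hbhbpYhh   [M → Y h]
hbhbpYhh ⇒ hbhbphMhh   [Y → h M]
hbhbphMhh ⇒ hbhbphphh   [M → p]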